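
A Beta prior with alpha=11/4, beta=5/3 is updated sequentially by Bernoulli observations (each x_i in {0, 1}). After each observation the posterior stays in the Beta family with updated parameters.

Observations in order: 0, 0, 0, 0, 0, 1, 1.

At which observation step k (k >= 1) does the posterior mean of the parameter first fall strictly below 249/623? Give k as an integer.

obs 1: x=0 → posterior Beta(11/4, 8/3)
obs 2: x=0 → posterior Beta(11/4, 11/3)
obs 3: x=0 → posterior Beta(11/4, 14/3)
obs 4: x=0 → posterior Beta(11/4, 17/3)
obs 5: x=0 → posterior Beta(11/4, 20/3)
obs 6: x=1 → posterior Beta(15/4, 20/3)
obs 7: x=1 → posterior Beta(19/4, 20/3)

k = 3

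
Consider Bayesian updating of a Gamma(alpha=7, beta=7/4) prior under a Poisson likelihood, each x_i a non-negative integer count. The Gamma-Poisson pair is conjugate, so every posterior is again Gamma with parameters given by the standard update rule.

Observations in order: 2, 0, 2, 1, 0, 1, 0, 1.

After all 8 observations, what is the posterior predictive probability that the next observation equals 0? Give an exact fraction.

18832349194131742609041/73885357344138503765449

obs 1: x=2 → posterior Gamma(9, 11/4)
obs 2: x=0 → posterior Gamma(9, 15/4)
obs 3: x=2 → posterior Gamma(11, 19/4)
obs 4: x=1 → posterior Gamma(12, 23/4)
obs 5: x=0 → posterior Gamma(12, 27/4)
obs 6: x=1 → posterior Gamma(13, 31/4)
obs 7: x=0 → posterior Gamma(13, 35/4)
obs 8: x=1 → posterior Gamma(14, 39/4)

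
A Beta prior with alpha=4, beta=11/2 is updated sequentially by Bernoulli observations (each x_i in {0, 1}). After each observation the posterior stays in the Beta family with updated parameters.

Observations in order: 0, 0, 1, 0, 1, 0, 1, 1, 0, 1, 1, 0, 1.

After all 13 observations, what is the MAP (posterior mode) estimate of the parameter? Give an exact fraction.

obs 1: x=0 → posterior Beta(4, 13/2)
obs 2: x=0 → posterior Beta(4, 15/2)
obs 3: x=1 → posterior Beta(5, 15/2)
obs 4: x=0 → posterior Beta(5, 17/2)
obs 5: x=1 → posterior Beta(6, 17/2)
obs 6: x=0 → posterior Beta(6, 19/2)
obs 7: x=1 → posterior Beta(7, 19/2)
obs 8: x=1 → posterior Beta(8, 19/2)
obs 9: x=0 → posterior Beta(8, 21/2)
obs 10: x=1 → posterior Beta(9, 21/2)
obs 11: x=1 → posterior Beta(10, 21/2)
obs 12: x=0 → posterior Beta(10, 23/2)
obs 13: x=1 → posterior Beta(11, 23/2)

20/41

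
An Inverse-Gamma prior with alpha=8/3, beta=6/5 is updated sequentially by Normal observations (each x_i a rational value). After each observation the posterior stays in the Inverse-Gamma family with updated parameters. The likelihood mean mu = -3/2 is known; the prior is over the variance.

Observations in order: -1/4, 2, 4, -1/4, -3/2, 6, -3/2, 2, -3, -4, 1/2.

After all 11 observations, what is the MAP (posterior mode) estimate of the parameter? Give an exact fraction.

15483/2200

obs 1: x=-1/4 → posterior Inverse-Gamma(19/6, 317/160)
obs 2: x=2 → posterior Inverse-Gamma(11/3, 1297/160)
obs 3: x=4 → posterior Inverse-Gamma(25/6, 3717/160)
obs 4: x=-1/4 → posterior Inverse-Gamma(14/3, 1921/80)
obs 5: x=-3/2 → posterior Inverse-Gamma(31/6, 1921/80)
obs 6: x=6 → posterior Inverse-Gamma(17/3, 4171/80)
obs 7: x=-3/2 → posterior Inverse-Gamma(37/6, 4171/80)
obs 8: x=2 → posterior Inverse-Gamma(20/3, 4661/80)
obs 9: x=-3 → posterior Inverse-Gamma(43/6, 4751/80)
obs 10: x=-4 → posterior Inverse-Gamma(23/3, 5001/80)
obs 11: x=1/2 → posterior Inverse-Gamma(49/6, 5161/80)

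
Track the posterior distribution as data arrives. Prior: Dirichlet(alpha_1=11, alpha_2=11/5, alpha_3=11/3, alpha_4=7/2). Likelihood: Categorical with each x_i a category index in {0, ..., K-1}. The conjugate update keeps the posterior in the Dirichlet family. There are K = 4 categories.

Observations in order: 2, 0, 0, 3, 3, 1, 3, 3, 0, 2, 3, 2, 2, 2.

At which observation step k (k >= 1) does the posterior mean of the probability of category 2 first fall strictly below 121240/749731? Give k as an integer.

k = 9

obs 1: x=2 → posterior Dirichlet(11, 11/5, 14/3, 7/2)
obs 2: x=0 → posterior Dirichlet(12, 11/5, 14/3, 7/2)
obs 3: x=0 → posterior Dirichlet(13, 11/5, 14/3, 7/2)
obs 4: x=3 → posterior Dirichlet(13, 11/5, 14/3, 9/2)
obs 5: x=3 → posterior Dirichlet(13, 11/5, 14/3, 11/2)
obs 6: x=1 → posterior Dirichlet(13, 16/5, 14/3, 11/2)
obs 7: x=3 → posterior Dirichlet(13, 16/5, 14/3, 13/2)
obs 8: x=3 → posterior Dirichlet(13, 16/5, 14/3, 15/2)
obs 9: x=0 → posterior Dirichlet(14, 16/5, 14/3, 15/2)
obs 10: x=2 → posterior Dirichlet(14, 16/5, 17/3, 15/2)
obs 11: x=3 → posterior Dirichlet(14, 16/5, 17/3, 17/2)
obs 12: x=2 → posterior Dirichlet(14, 16/5, 20/3, 17/2)
obs 13: x=2 → posterior Dirichlet(14, 16/5, 23/3, 17/2)
obs 14: x=2 → posterior Dirichlet(14, 16/5, 26/3, 17/2)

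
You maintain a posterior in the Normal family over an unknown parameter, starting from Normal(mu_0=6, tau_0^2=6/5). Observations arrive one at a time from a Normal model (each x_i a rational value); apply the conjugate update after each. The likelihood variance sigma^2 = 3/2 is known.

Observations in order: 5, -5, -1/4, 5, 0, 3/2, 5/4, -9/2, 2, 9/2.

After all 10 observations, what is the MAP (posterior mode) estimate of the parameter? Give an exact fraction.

68/45

obs 1: x=5 → posterior Normal(50/9, 2/3)
obs 2: x=-5 → posterior Normal(30/13, 6/13)
obs 3: x=-1/4 → posterior Normal(29/17, 6/17)
obs 4: x=5 → posterior Normal(7/3, 2/7)
obs 5: x=0 → posterior Normal(49/25, 6/25)
obs 6: x=3/2 → posterior Normal(55/29, 6/29)
obs 7: x=5/4 → posterior Normal(20/11, 2/11)
obs 8: x=-9/2 → posterior Normal(42/37, 6/37)
obs 9: x=2 → posterior Normal(50/41, 6/41)
obs 10: x=9/2 → posterior Normal(68/45, 2/15)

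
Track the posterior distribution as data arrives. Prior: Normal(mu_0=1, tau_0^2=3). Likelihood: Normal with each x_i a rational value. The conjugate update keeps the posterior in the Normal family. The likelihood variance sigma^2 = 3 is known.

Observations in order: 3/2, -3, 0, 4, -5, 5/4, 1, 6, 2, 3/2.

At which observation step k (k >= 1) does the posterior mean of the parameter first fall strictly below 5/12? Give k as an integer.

obs 1: x=3/2 → posterior Normal(5/4, 3/2)
obs 2: x=-3 → posterior Normal(-1/6, 1)
obs 3: x=0 → posterior Normal(-1/8, 3/4)
obs 4: x=4 → posterior Normal(7/10, 3/5)
obs 5: x=-5 → posterior Normal(-1/4, 1/2)
obs 6: x=5/4 → posterior Normal(-1/28, 3/7)
obs 7: x=1 → posterior Normal(3/32, 3/8)
obs 8: x=6 → posterior Normal(3/4, 1/3)
obs 9: x=2 → posterior Normal(7/8, 3/10)
obs 10: x=3/2 → posterior Normal(41/44, 3/11)

k = 2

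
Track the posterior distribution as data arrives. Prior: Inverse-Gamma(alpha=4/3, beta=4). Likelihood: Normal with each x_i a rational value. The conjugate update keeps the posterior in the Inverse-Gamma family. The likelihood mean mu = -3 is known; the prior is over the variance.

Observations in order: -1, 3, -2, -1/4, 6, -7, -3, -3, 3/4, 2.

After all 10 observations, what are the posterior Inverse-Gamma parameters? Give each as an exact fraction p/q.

alpha=19/3, beta=1541/16

obs 1: x=-1 → posterior Inverse-Gamma(11/6, 6)
obs 2: x=3 → posterior Inverse-Gamma(7/3, 24)
obs 3: x=-2 → posterior Inverse-Gamma(17/6, 49/2)
obs 4: x=-1/4 → posterior Inverse-Gamma(10/3, 905/32)
obs 5: x=6 → posterior Inverse-Gamma(23/6, 2201/32)
obs 6: x=-7 → posterior Inverse-Gamma(13/3, 2457/32)
obs 7: x=-3 → posterior Inverse-Gamma(29/6, 2457/32)
obs 8: x=-3 → posterior Inverse-Gamma(16/3, 2457/32)
obs 9: x=3/4 → posterior Inverse-Gamma(35/6, 1341/16)
obs 10: x=2 → posterior Inverse-Gamma(19/3, 1541/16)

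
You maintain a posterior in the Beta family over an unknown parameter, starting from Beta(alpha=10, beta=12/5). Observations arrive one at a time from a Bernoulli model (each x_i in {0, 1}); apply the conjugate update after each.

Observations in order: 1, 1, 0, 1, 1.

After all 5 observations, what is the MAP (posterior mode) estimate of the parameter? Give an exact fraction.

obs 1: x=1 → posterior Beta(11, 12/5)
obs 2: x=1 → posterior Beta(12, 12/5)
obs 3: x=0 → posterior Beta(12, 17/5)
obs 4: x=1 → posterior Beta(13, 17/5)
obs 5: x=1 → posterior Beta(14, 17/5)

65/77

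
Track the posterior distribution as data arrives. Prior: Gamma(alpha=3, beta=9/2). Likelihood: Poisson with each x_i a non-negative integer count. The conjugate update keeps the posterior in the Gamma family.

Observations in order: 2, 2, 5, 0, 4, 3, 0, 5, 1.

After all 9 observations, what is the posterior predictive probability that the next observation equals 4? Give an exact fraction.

199268199654895985507608475981938964173200/2567686153161211134561828214731016126483469

obs 1: x=2 → posterior Gamma(5, 11/2)
obs 2: x=2 → posterior Gamma(7, 13/2)
obs 3: x=5 → posterior Gamma(12, 15/2)
obs 4: x=0 → posterior Gamma(12, 17/2)
obs 5: x=4 → posterior Gamma(16, 19/2)
obs 6: x=3 → posterior Gamma(19, 21/2)
obs 7: x=0 → posterior Gamma(19, 23/2)
obs 8: x=5 → posterior Gamma(24, 25/2)
obs 9: x=1 → posterior Gamma(25, 27/2)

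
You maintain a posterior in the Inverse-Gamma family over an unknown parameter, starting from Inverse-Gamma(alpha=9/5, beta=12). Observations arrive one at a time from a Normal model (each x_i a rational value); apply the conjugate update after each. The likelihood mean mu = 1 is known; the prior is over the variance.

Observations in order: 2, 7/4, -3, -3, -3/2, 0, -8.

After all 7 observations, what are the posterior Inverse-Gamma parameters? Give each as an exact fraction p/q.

alpha=53/10, beta=2333/32

obs 1: x=2 → posterior Inverse-Gamma(23/10, 25/2)
obs 2: x=7/4 → posterior Inverse-Gamma(14/5, 409/32)
obs 3: x=-3 → posterior Inverse-Gamma(33/10, 665/32)
obs 4: x=-3 → posterior Inverse-Gamma(19/5, 921/32)
obs 5: x=-3/2 → posterior Inverse-Gamma(43/10, 1021/32)
obs 6: x=0 → posterior Inverse-Gamma(24/5, 1037/32)
obs 7: x=-8 → posterior Inverse-Gamma(53/10, 2333/32)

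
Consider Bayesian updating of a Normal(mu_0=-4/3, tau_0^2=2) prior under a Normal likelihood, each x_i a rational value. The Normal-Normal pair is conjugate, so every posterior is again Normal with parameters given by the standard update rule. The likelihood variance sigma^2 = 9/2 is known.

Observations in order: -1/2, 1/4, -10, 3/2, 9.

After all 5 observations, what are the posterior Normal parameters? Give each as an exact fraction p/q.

obs 1: x=-1/2 → posterior Normal(-14/13, 18/13)
obs 2: x=1/4 → posterior Normal(-13/17, 18/17)
obs 3: x=-10 → posterior Normal(-53/21, 6/7)
obs 4: x=3/2 → posterior Normal(-47/25, 18/25)
obs 5: x=9 → posterior Normal(-11/29, 18/29)

mu_0=-11/29, tau_0^2=18/29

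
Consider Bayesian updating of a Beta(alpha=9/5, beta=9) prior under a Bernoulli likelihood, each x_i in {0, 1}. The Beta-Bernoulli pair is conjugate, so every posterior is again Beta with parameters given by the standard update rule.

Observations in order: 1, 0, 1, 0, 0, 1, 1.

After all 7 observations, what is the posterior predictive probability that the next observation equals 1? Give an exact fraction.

29/89

obs 1: x=1 → posterior Beta(14/5, 9)
obs 2: x=0 → posterior Beta(14/5, 10)
obs 3: x=1 → posterior Beta(19/5, 10)
obs 4: x=0 → posterior Beta(19/5, 11)
obs 5: x=0 → posterior Beta(19/5, 12)
obs 6: x=1 → posterior Beta(24/5, 12)
obs 7: x=1 → posterior Beta(29/5, 12)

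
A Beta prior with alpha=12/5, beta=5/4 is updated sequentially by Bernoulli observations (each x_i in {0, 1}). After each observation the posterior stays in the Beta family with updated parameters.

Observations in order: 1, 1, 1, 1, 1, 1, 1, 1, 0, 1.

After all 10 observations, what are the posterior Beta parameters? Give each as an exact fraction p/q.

obs 1: x=1 → posterior Beta(17/5, 5/4)
obs 2: x=1 → posterior Beta(22/5, 5/4)
obs 3: x=1 → posterior Beta(27/5, 5/4)
obs 4: x=1 → posterior Beta(32/5, 5/4)
obs 5: x=1 → posterior Beta(37/5, 5/4)
obs 6: x=1 → posterior Beta(42/5, 5/4)
obs 7: x=1 → posterior Beta(47/5, 5/4)
obs 8: x=1 → posterior Beta(52/5, 5/4)
obs 9: x=0 → posterior Beta(52/5, 9/4)
obs 10: x=1 → posterior Beta(57/5, 9/4)

alpha=57/5, beta=9/4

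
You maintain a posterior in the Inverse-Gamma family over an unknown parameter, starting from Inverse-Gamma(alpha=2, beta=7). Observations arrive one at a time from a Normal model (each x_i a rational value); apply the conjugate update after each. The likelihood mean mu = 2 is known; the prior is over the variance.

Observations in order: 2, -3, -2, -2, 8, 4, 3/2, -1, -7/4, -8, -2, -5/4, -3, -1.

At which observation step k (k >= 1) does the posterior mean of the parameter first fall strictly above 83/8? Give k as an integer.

obs 1: x=2 → posterior Inverse-Gamma(5/2, 7)
obs 2: x=-3 → posterior Inverse-Gamma(3, 39/2)
obs 3: x=-2 → posterior Inverse-Gamma(7/2, 55/2)
obs 4: x=-2 → posterior Inverse-Gamma(4, 71/2)
obs 5: x=8 → posterior Inverse-Gamma(9/2, 107/2)
obs 6: x=4 → posterior Inverse-Gamma(5, 111/2)
obs 7: x=3/2 → posterior Inverse-Gamma(11/2, 445/8)
obs 8: x=-1 → posterior Inverse-Gamma(6, 481/8)
obs 9: x=-7/4 → posterior Inverse-Gamma(13/2, 2149/32)
obs 10: x=-8 → posterior Inverse-Gamma(7, 3749/32)
obs 11: x=-2 → posterior Inverse-Gamma(15/2, 4005/32)
obs 12: x=-5/4 → posterior Inverse-Gamma(8, 2087/16)
obs 13: x=-3 → posterior Inverse-Gamma(17/2, 2287/16)
obs 14: x=-1 → posterior Inverse-Gamma(9, 2359/16)

k = 3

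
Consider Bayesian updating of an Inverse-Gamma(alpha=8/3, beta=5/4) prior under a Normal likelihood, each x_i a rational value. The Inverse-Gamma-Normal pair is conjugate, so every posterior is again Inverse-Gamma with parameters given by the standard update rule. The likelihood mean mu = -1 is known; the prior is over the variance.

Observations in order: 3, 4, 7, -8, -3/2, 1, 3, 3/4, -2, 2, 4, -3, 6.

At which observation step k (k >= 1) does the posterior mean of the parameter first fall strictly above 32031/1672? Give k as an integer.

k = 4

obs 1: x=3 → posterior Inverse-Gamma(19/6, 37/4)
obs 2: x=4 → posterior Inverse-Gamma(11/3, 87/4)
obs 3: x=7 → posterior Inverse-Gamma(25/6, 215/4)
obs 4: x=-8 → posterior Inverse-Gamma(14/3, 313/4)
obs 5: x=-3/2 → posterior Inverse-Gamma(31/6, 627/8)
obs 6: x=1 → posterior Inverse-Gamma(17/3, 643/8)
obs 7: x=3 → posterior Inverse-Gamma(37/6, 707/8)
obs 8: x=3/4 → posterior Inverse-Gamma(20/3, 2877/32)
obs 9: x=-2 → posterior Inverse-Gamma(43/6, 2893/32)
obs 10: x=2 → posterior Inverse-Gamma(23/3, 3037/32)
obs 11: x=4 → posterior Inverse-Gamma(49/6, 3437/32)
obs 12: x=-3 → posterior Inverse-Gamma(26/3, 3501/32)
obs 13: x=6 → posterior Inverse-Gamma(55/6, 4285/32)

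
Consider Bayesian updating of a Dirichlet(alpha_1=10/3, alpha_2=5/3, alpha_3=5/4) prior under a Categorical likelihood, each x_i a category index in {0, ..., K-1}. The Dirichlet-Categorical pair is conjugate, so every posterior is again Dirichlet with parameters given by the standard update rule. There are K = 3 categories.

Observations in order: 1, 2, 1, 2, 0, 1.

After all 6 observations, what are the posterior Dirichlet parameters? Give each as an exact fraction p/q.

alpha_1=13/3, alpha_2=14/3, alpha_3=13/4

obs 1: x=1 → posterior Dirichlet(10/3, 8/3, 5/4)
obs 2: x=2 → posterior Dirichlet(10/3, 8/3, 9/4)
obs 3: x=1 → posterior Dirichlet(10/3, 11/3, 9/4)
obs 4: x=2 → posterior Dirichlet(10/3, 11/3, 13/4)
obs 5: x=0 → posterior Dirichlet(13/3, 11/3, 13/4)
obs 6: x=1 → posterior Dirichlet(13/3, 14/3, 13/4)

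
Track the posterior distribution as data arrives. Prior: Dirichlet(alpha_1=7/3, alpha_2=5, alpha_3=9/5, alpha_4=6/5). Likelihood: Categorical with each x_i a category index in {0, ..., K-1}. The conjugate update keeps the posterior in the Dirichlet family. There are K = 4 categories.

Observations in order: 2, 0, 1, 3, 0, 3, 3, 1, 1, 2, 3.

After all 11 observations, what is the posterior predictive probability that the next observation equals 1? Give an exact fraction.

3/8

obs 1: x=2 → posterior Dirichlet(7/3, 5, 14/5, 6/5)
obs 2: x=0 → posterior Dirichlet(10/3, 5, 14/5, 6/5)
obs 3: x=1 → posterior Dirichlet(10/3, 6, 14/5, 6/5)
obs 4: x=3 → posterior Dirichlet(10/3, 6, 14/5, 11/5)
obs 5: x=0 → posterior Dirichlet(13/3, 6, 14/5, 11/5)
obs 6: x=3 → posterior Dirichlet(13/3, 6, 14/5, 16/5)
obs 7: x=3 → posterior Dirichlet(13/3, 6, 14/5, 21/5)
obs 8: x=1 → posterior Dirichlet(13/3, 7, 14/5, 21/5)
obs 9: x=1 → posterior Dirichlet(13/3, 8, 14/5, 21/5)
obs 10: x=2 → posterior Dirichlet(13/3, 8, 19/5, 21/5)
obs 11: x=3 → posterior Dirichlet(13/3, 8, 19/5, 26/5)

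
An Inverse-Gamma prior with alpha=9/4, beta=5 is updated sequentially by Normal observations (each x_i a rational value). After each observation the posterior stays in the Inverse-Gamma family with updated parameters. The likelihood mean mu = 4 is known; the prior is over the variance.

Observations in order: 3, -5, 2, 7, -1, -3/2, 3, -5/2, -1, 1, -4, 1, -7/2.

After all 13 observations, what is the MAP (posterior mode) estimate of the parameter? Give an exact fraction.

489/26

obs 1: x=3 → posterior Inverse-Gamma(11/4, 11/2)
obs 2: x=-5 → posterior Inverse-Gamma(13/4, 46)
obs 3: x=2 → posterior Inverse-Gamma(15/4, 48)
obs 4: x=7 → posterior Inverse-Gamma(17/4, 105/2)
obs 5: x=-1 → posterior Inverse-Gamma(19/4, 65)
obs 6: x=-3/2 → posterior Inverse-Gamma(21/4, 641/8)
obs 7: x=3 → posterior Inverse-Gamma(23/4, 645/8)
obs 8: x=-5/2 → posterior Inverse-Gamma(25/4, 407/4)
obs 9: x=-1 → posterior Inverse-Gamma(27/4, 457/4)
obs 10: x=1 → posterior Inverse-Gamma(29/4, 475/4)
obs 11: x=-4 → posterior Inverse-Gamma(31/4, 603/4)
obs 12: x=1 → posterior Inverse-Gamma(33/4, 621/4)
obs 13: x=-7/2 → posterior Inverse-Gamma(35/4, 1467/8)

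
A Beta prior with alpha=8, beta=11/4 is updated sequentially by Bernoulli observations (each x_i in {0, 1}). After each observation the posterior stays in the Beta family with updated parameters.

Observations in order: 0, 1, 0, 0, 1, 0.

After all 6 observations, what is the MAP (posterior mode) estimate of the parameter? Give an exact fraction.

obs 1: x=0 → posterior Beta(8, 15/4)
obs 2: x=1 → posterior Beta(9, 15/4)
obs 3: x=0 → posterior Beta(9, 19/4)
obs 4: x=0 → posterior Beta(9, 23/4)
obs 5: x=1 → posterior Beta(10, 23/4)
obs 6: x=0 → posterior Beta(10, 27/4)

36/59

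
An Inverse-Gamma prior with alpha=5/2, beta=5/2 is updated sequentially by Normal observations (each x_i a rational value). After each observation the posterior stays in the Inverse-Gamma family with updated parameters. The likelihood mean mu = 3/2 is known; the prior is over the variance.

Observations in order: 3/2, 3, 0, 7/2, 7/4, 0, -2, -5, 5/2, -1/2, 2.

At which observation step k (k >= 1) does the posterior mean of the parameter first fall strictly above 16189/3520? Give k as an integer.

obs 1: x=3/2 → posterior Inverse-Gamma(3, 5/2)
obs 2: x=3 → posterior Inverse-Gamma(7/2, 29/8)
obs 3: x=0 → posterior Inverse-Gamma(4, 19/4)
obs 4: x=7/2 → posterior Inverse-Gamma(9/2, 27/4)
obs 5: x=7/4 → posterior Inverse-Gamma(5, 217/32)
obs 6: x=0 → posterior Inverse-Gamma(11/2, 253/32)
obs 7: x=-2 → posterior Inverse-Gamma(6, 449/32)
obs 8: x=-5 → posterior Inverse-Gamma(13/2, 1125/32)
obs 9: x=5/2 → posterior Inverse-Gamma(7, 1141/32)
obs 10: x=-1/2 → posterior Inverse-Gamma(15/2, 1205/32)
obs 11: x=2 → posterior Inverse-Gamma(8, 1209/32)

k = 8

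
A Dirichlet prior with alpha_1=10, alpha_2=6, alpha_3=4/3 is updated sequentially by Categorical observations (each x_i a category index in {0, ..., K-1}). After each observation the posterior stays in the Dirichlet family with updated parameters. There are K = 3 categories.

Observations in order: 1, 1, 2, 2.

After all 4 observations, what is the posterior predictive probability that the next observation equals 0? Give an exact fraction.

15/32

obs 1: x=1 → posterior Dirichlet(10, 7, 4/3)
obs 2: x=1 → posterior Dirichlet(10, 8, 4/3)
obs 3: x=2 → posterior Dirichlet(10, 8, 7/3)
obs 4: x=2 → posterior Dirichlet(10, 8, 10/3)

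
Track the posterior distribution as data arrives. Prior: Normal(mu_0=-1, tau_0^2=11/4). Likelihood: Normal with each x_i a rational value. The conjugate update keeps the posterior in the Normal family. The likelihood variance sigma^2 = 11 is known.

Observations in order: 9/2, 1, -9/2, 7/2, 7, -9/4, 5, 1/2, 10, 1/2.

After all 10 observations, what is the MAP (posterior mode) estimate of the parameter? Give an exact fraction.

85/56

obs 1: x=9/2 → posterior Normal(1/10, 11/5)
obs 2: x=1 → posterior Normal(1/4, 11/6)
obs 3: x=-9/2 → posterior Normal(-3/7, 11/7)
obs 4: x=7/2 → posterior Normal(1/16, 11/8)
obs 5: x=7 → posterior Normal(5/6, 11/9)
obs 6: x=-9/4 → posterior Normal(21/40, 11/10)
obs 7: x=5 → posterior Normal(41/44, 1)
obs 8: x=1/2 → posterior Normal(43/48, 11/12)
obs 9: x=10 → posterior Normal(83/52, 11/13)
obs 10: x=1/2 → posterior Normal(85/56, 11/14)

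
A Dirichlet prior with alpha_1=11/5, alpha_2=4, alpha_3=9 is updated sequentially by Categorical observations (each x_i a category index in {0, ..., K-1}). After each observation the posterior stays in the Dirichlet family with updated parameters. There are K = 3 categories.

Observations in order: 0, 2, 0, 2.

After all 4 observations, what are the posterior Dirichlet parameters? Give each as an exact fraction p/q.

alpha_1=21/5, alpha_2=4, alpha_3=11

obs 1: x=0 → posterior Dirichlet(16/5, 4, 9)
obs 2: x=2 → posterior Dirichlet(16/5, 4, 10)
obs 3: x=0 → posterior Dirichlet(21/5, 4, 10)
obs 4: x=2 → posterior Dirichlet(21/5, 4, 11)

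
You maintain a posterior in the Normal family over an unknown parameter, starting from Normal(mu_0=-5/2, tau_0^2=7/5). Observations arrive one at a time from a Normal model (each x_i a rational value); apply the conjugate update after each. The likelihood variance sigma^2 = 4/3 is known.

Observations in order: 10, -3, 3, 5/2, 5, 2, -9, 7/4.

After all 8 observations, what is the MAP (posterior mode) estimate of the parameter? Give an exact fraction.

829/752

obs 1: x=10 → posterior Normal(160/41, 28/41)
obs 2: x=-3 → posterior Normal(97/62, 14/31)
obs 3: x=3 → posterior Normal(160/83, 28/83)
obs 4: x=5/2 → posterior Normal(425/208, 7/26)
obs 5: x=5 → posterior Normal(127/50, 28/125)
obs 6: x=2 → posterior Normal(719/292, 14/73)
obs 7: x=-9 → posterior Normal(341/334, 28/167)
obs 8: x=7/4 → posterior Normal(829/752, 7/47)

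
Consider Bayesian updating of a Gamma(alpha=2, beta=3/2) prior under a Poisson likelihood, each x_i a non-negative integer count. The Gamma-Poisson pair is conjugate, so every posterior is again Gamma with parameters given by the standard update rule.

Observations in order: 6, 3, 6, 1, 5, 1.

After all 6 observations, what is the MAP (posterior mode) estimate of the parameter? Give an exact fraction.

obs 1: x=6 → posterior Gamma(8, 5/2)
obs 2: x=3 → posterior Gamma(11, 7/2)
obs 3: x=6 → posterior Gamma(17, 9/2)
obs 4: x=1 → posterior Gamma(18, 11/2)
obs 5: x=5 → posterior Gamma(23, 13/2)
obs 6: x=1 → posterior Gamma(24, 15/2)

46/15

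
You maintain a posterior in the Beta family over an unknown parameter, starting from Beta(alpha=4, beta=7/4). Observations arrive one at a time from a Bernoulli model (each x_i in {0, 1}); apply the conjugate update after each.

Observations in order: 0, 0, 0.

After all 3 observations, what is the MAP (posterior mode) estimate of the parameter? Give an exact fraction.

obs 1: x=0 → posterior Beta(4, 11/4)
obs 2: x=0 → posterior Beta(4, 15/4)
obs 3: x=0 → posterior Beta(4, 19/4)

4/9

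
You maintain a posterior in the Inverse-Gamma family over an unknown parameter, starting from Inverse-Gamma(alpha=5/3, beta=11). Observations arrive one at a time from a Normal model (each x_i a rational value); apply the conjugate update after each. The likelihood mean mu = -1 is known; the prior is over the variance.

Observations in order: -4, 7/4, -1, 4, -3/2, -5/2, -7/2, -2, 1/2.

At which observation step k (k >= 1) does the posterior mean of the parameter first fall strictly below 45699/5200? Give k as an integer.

obs 1: x=-4 → posterior Inverse-Gamma(13/6, 31/2)
obs 2: x=7/4 → posterior Inverse-Gamma(8/3, 617/32)
obs 3: x=-1 → posterior Inverse-Gamma(19/6, 617/32)
obs 4: x=4 → posterior Inverse-Gamma(11/3, 1017/32)
obs 5: x=-3/2 → posterior Inverse-Gamma(25/6, 1021/32)
obs 6: x=-5/2 → posterior Inverse-Gamma(14/3, 1057/32)
obs 7: x=-7/2 → posterior Inverse-Gamma(31/6, 1157/32)
obs 8: x=-2 → posterior Inverse-Gamma(17/3, 1173/32)
obs 9: x=1/2 → posterior Inverse-Gamma(37/6, 1209/32)

k = 7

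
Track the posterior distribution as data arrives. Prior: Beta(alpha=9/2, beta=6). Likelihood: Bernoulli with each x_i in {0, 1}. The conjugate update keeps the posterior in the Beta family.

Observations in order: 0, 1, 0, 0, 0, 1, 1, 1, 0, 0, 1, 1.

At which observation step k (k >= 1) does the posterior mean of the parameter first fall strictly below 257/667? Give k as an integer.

obs 1: x=0 → posterior Beta(9/2, 7)
obs 2: x=1 → posterior Beta(11/2, 7)
obs 3: x=0 → posterior Beta(11/2, 8)
obs 4: x=0 → posterior Beta(11/2, 9)
obs 5: x=0 → posterior Beta(11/2, 10)
obs 6: x=1 → posterior Beta(13/2, 10)
obs 7: x=1 → posterior Beta(15/2, 10)
obs 8: x=1 → posterior Beta(17/2, 10)
obs 9: x=0 → posterior Beta(17/2, 11)
obs 10: x=0 → posterior Beta(17/2, 12)
obs 11: x=1 → posterior Beta(19/2, 12)
obs 12: x=1 → posterior Beta(21/2, 12)

k = 4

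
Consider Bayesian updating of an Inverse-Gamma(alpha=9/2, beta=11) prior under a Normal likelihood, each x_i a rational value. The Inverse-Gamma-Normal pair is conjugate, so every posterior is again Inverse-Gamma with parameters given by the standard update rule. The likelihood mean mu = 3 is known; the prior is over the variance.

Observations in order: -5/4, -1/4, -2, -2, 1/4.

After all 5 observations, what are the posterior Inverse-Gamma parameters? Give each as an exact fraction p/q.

obs 1: x=-5/4 → posterior Inverse-Gamma(5, 641/32)
obs 2: x=-1/4 → posterior Inverse-Gamma(11/2, 405/16)
obs 3: x=-2 → posterior Inverse-Gamma(6, 605/16)
obs 4: x=-2 → posterior Inverse-Gamma(13/2, 805/16)
obs 5: x=1/4 → posterior Inverse-Gamma(7, 1731/32)

alpha=7, beta=1731/32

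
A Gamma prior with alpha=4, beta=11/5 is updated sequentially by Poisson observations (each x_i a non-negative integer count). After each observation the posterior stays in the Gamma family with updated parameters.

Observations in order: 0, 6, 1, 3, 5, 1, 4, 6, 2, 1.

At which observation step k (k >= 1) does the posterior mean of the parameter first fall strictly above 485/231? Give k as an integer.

k = 2

obs 1: x=0 → posterior Gamma(4, 16/5)
obs 2: x=6 → posterior Gamma(10, 21/5)
obs 3: x=1 → posterior Gamma(11, 26/5)
obs 4: x=3 → posterior Gamma(14, 31/5)
obs 5: x=5 → posterior Gamma(19, 36/5)
obs 6: x=1 → posterior Gamma(20, 41/5)
obs 7: x=4 → posterior Gamma(24, 46/5)
obs 8: x=6 → posterior Gamma(30, 51/5)
obs 9: x=2 → posterior Gamma(32, 56/5)
obs 10: x=1 → posterior Gamma(33, 61/5)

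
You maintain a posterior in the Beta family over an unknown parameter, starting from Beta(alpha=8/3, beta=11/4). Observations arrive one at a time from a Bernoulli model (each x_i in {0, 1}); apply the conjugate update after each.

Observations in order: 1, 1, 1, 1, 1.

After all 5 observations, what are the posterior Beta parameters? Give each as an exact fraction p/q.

alpha=23/3, beta=11/4

obs 1: x=1 → posterior Beta(11/3, 11/4)
obs 2: x=1 → posterior Beta(14/3, 11/4)
obs 3: x=1 → posterior Beta(17/3, 11/4)
obs 4: x=1 → posterior Beta(20/3, 11/4)
obs 5: x=1 → posterior Beta(23/3, 11/4)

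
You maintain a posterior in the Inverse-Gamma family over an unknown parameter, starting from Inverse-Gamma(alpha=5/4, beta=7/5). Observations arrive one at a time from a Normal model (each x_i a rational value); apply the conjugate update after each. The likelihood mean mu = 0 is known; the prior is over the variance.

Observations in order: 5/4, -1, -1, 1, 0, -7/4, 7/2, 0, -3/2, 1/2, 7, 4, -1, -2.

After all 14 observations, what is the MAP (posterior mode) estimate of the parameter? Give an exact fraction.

obs 1: x=5/4 → posterior Inverse-Gamma(7/4, 349/160)
obs 2: x=-1 → posterior Inverse-Gamma(9/4, 429/160)
obs 3: x=-1 → posterior Inverse-Gamma(11/4, 509/160)
obs 4: x=1 → posterior Inverse-Gamma(13/4, 589/160)
obs 5: x=0 → posterior Inverse-Gamma(15/4, 589/160)
obs 6: x=-7/4 → posterior Inverse-Gamma(17/4, 417/80)
obs 7: x=7/2 → posterior Inverse-Gamma(19/4, 907/80)
obs 8: x=0 → posterior Inverse-Gamma(21/4, 907/80)
obs 9: x=-3/2 → posterior Inverse-Gamma(23/4, 997/80)
obs 10: x=1/2 → posterior Inverse-Gamma(25/4, 1007/80)
obs 11: x=7 → posterior Inverse-Gamma(27/4, 2967/80)
obs 12: x=4 → posterior Inverse-Gamma(29/4, 3607/80)
obs 13: x=-1 → posterior Inverse-Gamma(31/4, 3647/80)
obs 14: x=-2 → posterior Inverse-Gamma(33/4, 3807/80)

3807/740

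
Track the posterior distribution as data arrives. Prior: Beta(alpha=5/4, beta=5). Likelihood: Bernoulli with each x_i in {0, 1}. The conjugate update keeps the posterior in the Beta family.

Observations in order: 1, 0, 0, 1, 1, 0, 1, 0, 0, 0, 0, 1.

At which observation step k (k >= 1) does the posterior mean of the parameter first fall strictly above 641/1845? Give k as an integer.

k = 5

obs 1: x=1 → posterior Beta(9/4, 5)
obs 2: x=0 → posterior Beta(9/4, 6)
obs 3: x=0 → posterior Beta(9/4, 7)
obs 4: x=1 → posterior Beta(13/4, 7)
obs 5: x=1 → posterior Beta(17/4, 7)
obs 6: x=0 → posterior Beta(17/4, 8)
obs 7: x=1 → posterior Beta(21/4, 8)
obs 8: x=0 → posterior Beta(21/4, 9)
obs 9: x=0 → posterior Beta(21/4, 10)
obs 10: x=0 → posterior Beta(21/4, 11)
obs 11: x=0 → posterior Beta(21/4, 12)
obs 12: x=1 → posterior Beta(25/4, 12)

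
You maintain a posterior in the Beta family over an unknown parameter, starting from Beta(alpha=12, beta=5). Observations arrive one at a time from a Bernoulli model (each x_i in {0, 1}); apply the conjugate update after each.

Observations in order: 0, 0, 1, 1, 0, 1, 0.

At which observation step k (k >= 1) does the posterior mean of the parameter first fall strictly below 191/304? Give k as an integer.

obs 1: x=0 → posterior Beta(12, 6)
obs 2: x=0 → posterior Beta(12, 7)
obs 3: x=1 → posterior Beta(13, 7)
obs 4: x=1 → posterior Beta(14, 7)
obs 5: x=0 → posterior Beta(14, 8)
obs 6: x=1 → posterior Beta(15, 8)
obs 7: x=0 → posterior Beta(15, 9)

k = 7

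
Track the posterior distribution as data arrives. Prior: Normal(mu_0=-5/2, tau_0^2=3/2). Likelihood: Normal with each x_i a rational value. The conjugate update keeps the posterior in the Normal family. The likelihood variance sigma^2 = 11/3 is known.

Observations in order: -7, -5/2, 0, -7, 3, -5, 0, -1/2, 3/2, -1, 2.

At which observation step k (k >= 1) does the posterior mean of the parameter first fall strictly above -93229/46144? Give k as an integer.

obs 1: x=-7 → posterior Normal(-118/31, 33/31)
obs 2: x=-5/2 → posterior Normal(-281/80, 33/40)
obs 3: x=0 → posterior Normal(-281/98, 33/49)
obs 4: x=-7 → posterior Normal(-407/116, 33/58)
obs 5: x=3 → posterior Normal(-353/134, 33/67)
obs 6: x=-5 → posterior Normal(-443/152, 33/76)
obs 7: x=0 → posterior Normal(-443/170, 33/85)
obs 8: x=-1/2 → posterior Normal(-113/47, 33/94)
obs 9: x=3/2 → posterior Normal(-425/206, 33/103)
obs 10: x=-1 → posterior Normal(-443/224, 33/112)
obs 11: x=2 → posterior Normal(-37/22, 3/11)

k = 10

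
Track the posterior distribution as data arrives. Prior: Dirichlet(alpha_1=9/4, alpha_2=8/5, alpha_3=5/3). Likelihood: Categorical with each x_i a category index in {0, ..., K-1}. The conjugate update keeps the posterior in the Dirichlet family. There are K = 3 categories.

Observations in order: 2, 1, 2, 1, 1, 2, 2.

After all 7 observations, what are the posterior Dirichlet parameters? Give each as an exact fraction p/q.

alpha_1=9/4, alpha_2=23/5, alpha_3=17/3

obs 1: x=2 → posterior Dirichlet(9/4, 8/5, 8/3)
obs 2: x=1 → posterior Dirichlet(9/4, 13/5, 8/3)
obs 3: x=2 → posterior Dirichlet(9/4, 13/5, 11/3)
obs 4: x=1 → posterior Dirichlet(9/4, 18/5, 11/3)
obs 5: x=1 → posterior Dirichlet(9/4, 23/5, 11/3)
obs 6: x=2 → posterior Dirichlet(9/4, 23/5, 14/3)
obs 7: x=2 → posterior Dirichlet(9/4, 23/5, 17/3)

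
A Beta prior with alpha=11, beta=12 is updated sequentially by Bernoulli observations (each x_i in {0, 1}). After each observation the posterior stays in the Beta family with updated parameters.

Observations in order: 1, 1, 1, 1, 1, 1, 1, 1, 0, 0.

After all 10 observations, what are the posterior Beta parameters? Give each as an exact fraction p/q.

obs 1: x=1 → posterior Beta(12, 12)
obs 2: x=1 → posterior Beta(13, 12)
obs 3: x=1 → posterior Beta(14, 12)
obs 4: x=1 → posterior Beta(15, 12)
obs 5: x=1 → posterior Beta(16, 12)
obs 6: x=1 → posterior Beta(17, 12)
obs 7: x=1 → posterior Beta(18, 12)
obs 8: x=1 → posterior Beta(19, 12)
obs 9: x=0 → posterior Beta(19, 13)
obs 10: x=0 → posterior Beta(19, 14)

alpha=19, beta=14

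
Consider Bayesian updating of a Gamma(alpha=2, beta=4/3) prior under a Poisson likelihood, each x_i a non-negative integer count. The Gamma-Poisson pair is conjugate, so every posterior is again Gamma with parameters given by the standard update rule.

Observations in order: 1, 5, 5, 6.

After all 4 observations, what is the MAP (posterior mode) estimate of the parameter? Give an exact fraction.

27/8

obs 1: x=1 → posterior Gamma(3, 7/3)
obs 2: x=5 → posterior Gamma(8, 10/3)
obs 3: x=5 → posterior Gamma(13, 13/3)
obs 4: x=6 → posterior Gamma(19, 16/3)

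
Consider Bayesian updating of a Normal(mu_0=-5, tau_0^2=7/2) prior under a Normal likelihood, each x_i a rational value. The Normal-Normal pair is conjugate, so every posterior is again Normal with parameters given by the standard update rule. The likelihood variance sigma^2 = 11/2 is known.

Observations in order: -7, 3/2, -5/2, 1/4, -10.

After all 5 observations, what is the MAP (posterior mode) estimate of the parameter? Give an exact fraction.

-717/184

obs 1: x=-7 → posterior Normal(-52/9, 77/36)
obs 2: x=3/2 → posterior Normal(-187/50, 77/50)
obs 3: x=-5/2 → posterior Normal(-111/32, 77/64)
obs 4: x=1/4 → posterior Normal(-437/156, 77/78)
obs 5: x=-10 → posterior Normal(-717/184, 77/92)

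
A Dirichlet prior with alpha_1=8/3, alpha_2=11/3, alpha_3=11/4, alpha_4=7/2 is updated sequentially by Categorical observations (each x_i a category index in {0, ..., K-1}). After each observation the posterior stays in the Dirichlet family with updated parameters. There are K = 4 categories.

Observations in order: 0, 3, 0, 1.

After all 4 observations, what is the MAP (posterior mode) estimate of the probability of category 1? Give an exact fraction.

obs 1: x=0 → posterior Dirichlet(11/3, 11/3, 11/4, 7/2)
obs 2: x=3 → posterior Dirichlet(11/3, 11/3, 11/4, 9/2)
obs 3: x=0 → posterior Dirichlet(14/3, 11/3, 11/4, 9/2)
obs 4: x=1 → posterior Dirichlet(14/3, 14/3, 11/4, 9/2)

44/151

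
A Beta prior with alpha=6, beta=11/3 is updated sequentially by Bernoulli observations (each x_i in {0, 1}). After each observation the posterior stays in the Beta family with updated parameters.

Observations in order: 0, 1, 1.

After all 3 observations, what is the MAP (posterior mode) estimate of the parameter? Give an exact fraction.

21/32

obs 1: x=0 → posterior Beta(6, 14/3)
obs 2: x=1 → posterior Beta(7, 14/3)
obs 3: x=1 → posterior Beta(8, 14/3)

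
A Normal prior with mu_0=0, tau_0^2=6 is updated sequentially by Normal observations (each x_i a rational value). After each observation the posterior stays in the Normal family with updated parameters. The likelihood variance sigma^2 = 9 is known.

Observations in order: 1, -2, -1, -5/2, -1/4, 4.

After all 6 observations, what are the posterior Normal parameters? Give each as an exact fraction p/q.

mu_0=-1/10, tau_0^2=6/5

obs 1: x=1 → posterior Normal(2/5, 18/5)
obs 2: x=-2 → posterior Normal(-2/7, 18/7)
obs 3: x=-1 → posterior Normal(-4/9, 2)
obs 4: x=-5/2 → posterior Normal(-9/11, 18/11)
obs 5: x=-1/4 → posterior Normal(-19/26, 18/13)
obs 6: x=4 → posterior Normal(-1/10, 6/5)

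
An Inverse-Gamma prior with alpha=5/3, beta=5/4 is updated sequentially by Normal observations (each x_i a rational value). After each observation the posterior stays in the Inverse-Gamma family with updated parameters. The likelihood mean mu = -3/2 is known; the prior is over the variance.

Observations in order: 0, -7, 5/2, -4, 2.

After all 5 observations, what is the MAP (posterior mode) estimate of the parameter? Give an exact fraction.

417/62

obs 1: x=0 → posterior Inverse-Gamma(13/6, 19/8)
obs 2: x=-7 → posterior Inverse-Gamma(8/3, 35/2)
obs 3: x=5/2 → posterior Inverse-Gamma(19/6, 51/2)
obs 4: x=-4 → posterior Inverse-Gamma(11/3, 229/8)
obs 5: x=2 → posterior Inverse-Gamma(25/6, 139/4)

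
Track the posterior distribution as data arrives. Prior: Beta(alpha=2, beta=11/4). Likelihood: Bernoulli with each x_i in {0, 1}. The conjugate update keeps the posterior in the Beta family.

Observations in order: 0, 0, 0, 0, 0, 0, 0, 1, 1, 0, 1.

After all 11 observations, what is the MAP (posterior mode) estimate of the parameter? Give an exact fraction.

obs 1: x=0 → posterior Beta(2, 15/4)
obs 2: x=0 → posterior Beta(2, 19/4)
obs 3: x=0 → posterior Beta(2, 23/4)
obs 4: x=0 → posterior Beta(2, 27/4)
obs 5: x=0 → posterior Beta(2, 31/4)
obs 6: x=0 → posterior Beta(2, 35/4)
obs 7: x=0 → posterior Beta(2, 39/4)
obs 8: x=1 → posterior Beta(3, 39/4)
obs 9: x=1 → posterior Beta(4, 39/4)
obs 10: x=0 → posterior Beta(4, 43/4)
obs 11: x=1 → posterior Beta(5, 43/4)

16/55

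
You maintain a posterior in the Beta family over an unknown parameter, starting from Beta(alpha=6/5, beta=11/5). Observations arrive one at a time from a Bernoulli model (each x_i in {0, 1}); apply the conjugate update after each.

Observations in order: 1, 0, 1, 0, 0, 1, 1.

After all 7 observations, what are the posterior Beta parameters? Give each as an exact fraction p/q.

obs 1: x=1 → posterior Beta(11/5, 11/5)
obs 2: x=0 → posterior Beta(11/5, 16/5)
obs 3: x=1 → posterior Beta(16/5, 16/5)
obs 4: x=0 → posterior Beta(16/5, 21/5)
obs 5: x=0 → posterior Beta(16/5, 26/5)
obs 6: x=1 → posterior Beta(21/5, 26/5)
obs 7: x=1 → posterior Beta(26/5, 26/5)

alpha=26/5, beta=26/5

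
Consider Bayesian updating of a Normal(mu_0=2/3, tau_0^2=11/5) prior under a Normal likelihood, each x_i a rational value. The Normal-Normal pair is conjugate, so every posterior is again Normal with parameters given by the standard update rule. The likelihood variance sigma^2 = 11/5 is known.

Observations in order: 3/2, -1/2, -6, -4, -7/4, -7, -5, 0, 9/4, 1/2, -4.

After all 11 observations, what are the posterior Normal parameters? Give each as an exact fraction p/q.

obs 1: x=3/2 → posterior Normal(13/12, 11/10)
obs 2: x=-1/2 → posterior Normal(5/9, 11/15)
obs 3: x=-6 → posterior Normal(-13/12, 11/20)
obs 4: x=-4 → posterior Normal(-5/3, 11/25)
obs 5: x=-7/4 → posterior Normal(-121/72, 11/30)
obs 6: x=-7 → posterior Normal(-205/84, 11/35)
obs 7: x=-5 → posterior Normal(-265/96, 11/40)
obs 8: x=0 → posterior Normal(-265/108, 11/45)
obs 9: x=9/4 → posterior Normal(-119/60, 11/50)
obs 10: x=1/2 → posterior Normal(-58/33, 1/5)
obs 11: x=-4 → posterior Normal(-35/18, 11/60)

mu_0=-35/18, tau_0^2=11/60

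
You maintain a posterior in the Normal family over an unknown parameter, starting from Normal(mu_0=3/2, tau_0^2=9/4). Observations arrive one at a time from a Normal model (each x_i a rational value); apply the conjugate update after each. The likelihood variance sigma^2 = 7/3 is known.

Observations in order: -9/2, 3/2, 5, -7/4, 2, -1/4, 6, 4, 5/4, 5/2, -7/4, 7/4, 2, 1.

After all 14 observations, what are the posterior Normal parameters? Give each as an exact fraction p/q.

obs 1: x=-9/2 → posterior Normal(-159/110, 63/55)
obs 2: x=3/2 → posterior Normal(-39/82, 63/82)
obs 3: x=5 → posterior Normal(96/109, 63/109)
obs 4: x=-7/4 → posterior Normal(195/544, 63/136)
obs 5: x=2 → posterior Normal(411/652, 63/163)
obs 6: x=-1/4 → posterior Normal(48/95, 63/190)
obs 7: x=6 → posterior Normal(258/217, 9/31)
obs 8: x=4 → posterior Normal(3/2, 63/244)
obs 9: x=5/4 → posterior Normal(1599/1084, 63/271)
obs 10: x=5/2 → posterior Normal(1869/1192, 63/298)
obs 11: x=-7/4 → posterior Normal(84/65, 63/325)
obs 12: x=7/4 → posterior Normal(1869/1408, 63/352)
obs 13: x=2 → posterior Normal(2085/1516, 63/379)
obs 14: x=1 → posterior Normal(2193/1624, 9/58)

mu_0=2193/1624, tau_0^2=9/58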